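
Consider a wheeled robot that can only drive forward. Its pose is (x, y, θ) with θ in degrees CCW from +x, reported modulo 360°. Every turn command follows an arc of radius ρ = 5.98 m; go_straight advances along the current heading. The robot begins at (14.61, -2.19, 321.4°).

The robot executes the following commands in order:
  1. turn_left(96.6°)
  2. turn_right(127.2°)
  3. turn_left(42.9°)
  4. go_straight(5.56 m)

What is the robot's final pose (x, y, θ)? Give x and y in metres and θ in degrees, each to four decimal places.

(41.9989, -7.4317, 333.7000°)

set_pose: (x, y, θ) = (14.6100, -2.1900, 321.4000°), ρ = 5.98
turn_left(96.6°): centre at ρ to the left, rotate +96.6° → (23.4121, -0.6854, 418.0000° ≡ 58.0000°)
turn_right(127.2°): centre at ρ to the right, rotate −127.2° → (34.0737, -1.7308, -69.2000° ≡ 290.8000°)
turn_left(42.9°): centre at ρ to the left, rotate +42.9° → (37.0144, -4.9683, 333.7000°)
go_straight(5.56): x += 5.56·cos θ, y += 5.56·sin θ → (41.9989, -7.4317, 333.7000°)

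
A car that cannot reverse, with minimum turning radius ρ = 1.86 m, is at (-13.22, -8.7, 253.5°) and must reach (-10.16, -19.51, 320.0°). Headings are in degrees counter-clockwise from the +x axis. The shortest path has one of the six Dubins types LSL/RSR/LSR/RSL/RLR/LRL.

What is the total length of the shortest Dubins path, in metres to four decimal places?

Let ψ = atan2(Δy, Δx) = atan2(-10.81, 3.06) = -74.1947° be the start→goal bearing.
Normalize: d = |goal − start| / ρ = 11.234754/1.86 = 6.040190, α = (θ_start − ψ) mod 360° = 327.6947° = 5.719352 rad, β = (θ_goal − ψ) mod 360° = 34.1947° = 0.596810 rad.
Common terms: sin α = -0.534430, cos α = 0.845212, sin β = 0.562007, cos β = 0.827132, cos(α−β) = 0.398749, d² = 36.483900. Work in radians in the unit-radius frame; every candidate has L = ρ·(t + p + q).
LSL: p² = 2 + d² − 2cos(α−β) + 2d(sin α − sin β) = 24.441020; p = √p² = 4.943786; φ = atan2(cos β − cos α, d + sin α − sin β) = -0.003657 rad; t = (φ − α) mod 2π = 0.560177 rad, q = (β − φ) mod 2π = 0.600467 rad → L = 1.86·(0.560177 + 4.943786 + 0.600467) = 1.86·6.104430 = 11.354240 m
RSR: p² = 2 + d² − 2cos(α−β) + 2d(sin β − sin α) = 50.931783; p = √p² = 7.136651; φ = atan2(cos α − cos β, d − sin α + sin β) = 0.002533 rad; t = (α − φ) mod 2π = 5.716818 rad, q = (φ − β) mod 2π = 5.688908 rad → L = 1.86·(5.716818 + 7.136651 + 5.688908) = 1.86·18.542377 = 34.488822 m
LSR: p² = d² − 2 + 2cos(α−β) + 2d(sin α + sin β) = 35.614534; p = √p² = 5.967791; φ = atan2(−cos α − cos β, d + sin α + sin β) − atan2(−2, p) = 0.054434 rad; t = (φ − α) mod 2π = 0.618268 rad, q = (φ − β) mod 2π = 5.740809 rad → L = 1.86·(0.618268 + 5.967791 + 5.740809) = 1.86·12.326869 = 22.927976 m
RSL: p² = d² − 2 + 2cos(α−β) − 2d(sin α + sin β) = 34.948262; p = √p² = 5.911706; φ = atan2(cos α + cos β, d − sin α − sin β) − atan2(2, p) = -0.054942 rad; t = (α − φ) mod 2π = 5.774294 rad, q = (β − φ) mod 2π = 0.651752 rad → L = 1.86·(5.774294 + 5.911706 + 0.651752) = 1.86·12.337751 = 22.948217 m
RLR: c = (6 − d² + 2cos(α−β) + 2d(sin α − sin β))/8 = -5.366473, |c| > 1 → infeasible
LRL: c = (6 − d² + 2cos(α−β) − 2d(sin α − sin β))/8 = -2.055128, |c| > 1 → infeasible
Shortest: LSL with L = 11.354240 m ≈ 11.3542 m

11.3542 m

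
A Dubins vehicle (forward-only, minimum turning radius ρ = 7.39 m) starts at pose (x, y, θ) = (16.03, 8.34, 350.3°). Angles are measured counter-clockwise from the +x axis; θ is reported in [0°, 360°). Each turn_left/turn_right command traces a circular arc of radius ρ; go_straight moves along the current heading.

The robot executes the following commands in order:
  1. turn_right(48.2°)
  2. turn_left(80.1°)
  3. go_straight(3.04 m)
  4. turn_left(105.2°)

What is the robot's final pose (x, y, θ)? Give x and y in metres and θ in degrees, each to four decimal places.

(35.9907, 14.5469, 127.4000°)

set_pose: (x, y, θ) = (16.0300, 8.3400, 350.3000°), ρ = 7.39
turn_right(48.2°): centre at ρ to the right, rotate −48.2° → (21.0451, 4.9827, 302.1000°)
turn_left(80.1°): centre at ρ to the left, rotate +80.1° → (30.0976, 2.0675, 382.2000° ≡ 22.2000°)
go_straight(3.04): x += 3.04·cos θ, y += 3.04·sin θ → (32.9122, 3.2162, 22.2000°)
turn_left(105.2°): centre at ρ to the left, rotate +105.2° → (35.9907, 14.5469, 127.4000°)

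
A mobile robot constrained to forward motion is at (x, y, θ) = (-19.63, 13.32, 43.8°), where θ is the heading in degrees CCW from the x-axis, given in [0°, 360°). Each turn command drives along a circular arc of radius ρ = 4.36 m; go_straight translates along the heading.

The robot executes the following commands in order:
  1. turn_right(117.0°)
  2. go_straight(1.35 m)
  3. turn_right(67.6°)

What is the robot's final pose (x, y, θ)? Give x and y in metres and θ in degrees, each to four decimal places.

set_pose: (x, y, θ) = (-19.6300, 13.3200, 43.8000°), ρ = 4.36
turn_right(117.0°): centre at ρ to the right, rotate −117.0° → (-12.4383, 11.4333, -73.2000° ≡ 286.8000°)
go_straight(1.35): x += 1.35·cos θ, y += 1.35·sin θ → (-12.0481, 10.1409, 286.8000°)
turn_right(67.6°): centre at ρ to the right, rotate −67.6° → (-13.4664, 5.5020, 219.2000°)

(-13.4664, 5.5020, 219.2000°)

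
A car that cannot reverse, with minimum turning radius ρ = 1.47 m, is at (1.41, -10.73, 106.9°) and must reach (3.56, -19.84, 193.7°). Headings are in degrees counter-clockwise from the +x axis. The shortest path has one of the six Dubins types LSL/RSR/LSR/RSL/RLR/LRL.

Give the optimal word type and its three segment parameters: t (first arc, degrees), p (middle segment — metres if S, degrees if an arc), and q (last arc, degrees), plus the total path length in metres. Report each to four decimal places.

RSR: t = 194.1090°, p = 8.1188 m, q = 79.0910°, L = 15.1281 m

Let ψ = atan2(Δy, Δx) = atan2(-9.11, 2.15) = -76.7209° be the start→goal bearing.
Normalize: d = |goal − start| / ρ = 9.360267/1.47 = 6.367529, α = (θ_start − ψ) mod 360° = 183.6209° = 3.204790 rad, β = (θ_goal − ψ) mod 360° = 270.4209° = 4.719736 rad.
Common terms: sin α = -0.063155, cos α = -0.998004, sin β = -0.999973, cos β = 0.007346, cos(α−β) = 0.055822, d² = 40.545421. Work in radians in the unit-radius frame; every candidate has L = ρ·(t + p + q).
LSL: p² = 2 + d² − 2cos(α−β) + 2d(sin α − sin β) = 54.364209; p = √p² = 7.373209; φ = atan2(cos β − cos α, d + sin α − sin β) = 0.136778 rad; t = (φ − α) mod 2π = 3.215173 rad, q = (β − φ) mod 2π = 4.582958 rad → L = 1.47·(3.215173 + 7.373209 + 4.582958) = 1.47·15.171340 = 22.301870 m
RSR: p² = 2 + d² − 2cos(α−β) + 2d(sin β − sin α) = 30.503347; p = √p² = 5.522984; φ = atan2(cos α − cos β, d − sin α + sin β) = -0.183051 rad; t = (α − φ) mod 2π = 3.387841 rad, q = (φ − β) mod 2π = 1.380399 rad → L = 1.47·(3.387841 + 5.522984 + 1.380399) = 1.47·10.291223 = 15.128098 m
LSR: p² = d² − 2 + 2cos(α−β) + 2d(sin α + sin β) = 25.118068; p = √p² = 5.011793; φ = atan2(−cos α − cos β, d + sin α + sin β) − atan2(−2, p) = 0.564329 rad; t = (φ − α) mod 2π = 3.642725 rad, q = (φ − β) mod 2π = 2.127779 rad → L = 1.47·(3.642725 + 5.011793 + 2.127779) = 1.47·10.782296 = 15.849976 m
RSL: p² = d² − 2 + 2cos(α−β) − 2d(sin α + sin β) = 52.196060; p = √p² = 7.224684; φ = atan2(cos α + cos β, d − sin α − sin β) − atan2(2, p) = -0.402604 rad; t = (α − φ) mod 2π = 3.607394 rad, q = (β − φ) mod 2π = 5.122340 rad → L = 1.47·(3.607394 + 7.224684 + 5.122340) = 1.47·15.954418 = 23.452994 m
RLR: c = (6 − d² + 2cos(α−β) + 2d(sin α − sin β))/8 = -2.812918, |c| > 1 → infeasible
LRL: c = (6 − d² + 2cos(α−β) − 2d(sin α − sin β))/8 = -5.795526, |c| > 1 → infeasible
Shortest: RSR with L = 15.128098 m ≈ 15.1281 m
Convert RSR to answer units (arcs ×180/π): t = 3.387841·180/π = 194.1090°, p = ρ·p = 1.47·5.522984 = 8.1188 m, q = 1.380399·180/π = 79.0910°, L = 15.1281 m.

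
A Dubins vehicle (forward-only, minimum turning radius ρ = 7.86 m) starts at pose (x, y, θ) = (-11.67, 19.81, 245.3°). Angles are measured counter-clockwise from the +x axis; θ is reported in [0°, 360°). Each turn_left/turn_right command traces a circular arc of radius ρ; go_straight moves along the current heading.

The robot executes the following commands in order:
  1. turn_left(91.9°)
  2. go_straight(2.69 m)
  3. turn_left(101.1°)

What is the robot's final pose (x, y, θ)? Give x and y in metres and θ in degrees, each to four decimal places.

(5.6474, 13.8892, 78.3000°)

set_pose: (x, y, θ) = (-11.6700, 19.8100, 245.3000°), ρ = 7.86
turn_left(91.9°): centre at ρ to the left, rotate +91.9° → (-7.5750, 9.2797, 337.2000°)
go_straight(2.69): x += 2.69·cos θ, y += 2.69·sin θ → (-5.0952, 8.2373, 337.2000°)
turn_left(101.1°): centre at ρ to the left, rotate +101.1° → (5.6474, 13.8892, 438.3000° ≡ 78.3000°)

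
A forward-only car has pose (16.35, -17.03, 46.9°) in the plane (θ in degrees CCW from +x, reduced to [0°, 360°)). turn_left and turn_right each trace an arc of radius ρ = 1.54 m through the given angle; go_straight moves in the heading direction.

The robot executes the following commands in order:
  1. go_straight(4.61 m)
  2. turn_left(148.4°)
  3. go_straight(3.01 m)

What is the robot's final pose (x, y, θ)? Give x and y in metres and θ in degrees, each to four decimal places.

(15.0658, -11.9205, 195.3000°)

set_pose: (x, y, θ) = (16.3500, -17.0300, 46.9000°), ρ = 1.54
go_straight(4.61): x += 4.61·cos θ, y += 4.61·sin θ → (19.4999, -13.6640, 46.9000°)
turn_left(148.4°): centre at ρ to the left, rotate +148.4° → (17.9691, -11.1263, 195.3000°)
go_straight(3.01): x += 3.01·cos θ, y += 3.01·sin θ → (15.0658, -11.9205, 195.3000°)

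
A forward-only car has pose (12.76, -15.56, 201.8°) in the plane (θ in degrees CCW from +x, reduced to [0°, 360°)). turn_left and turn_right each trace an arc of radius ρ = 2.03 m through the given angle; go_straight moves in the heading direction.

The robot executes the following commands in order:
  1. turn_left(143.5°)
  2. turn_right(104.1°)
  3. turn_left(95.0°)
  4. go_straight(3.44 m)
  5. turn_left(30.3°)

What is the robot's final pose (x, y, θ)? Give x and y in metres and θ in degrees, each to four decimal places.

(19.4187, -26.7330, 6.5000°)

set_pose: (x, y, θ) = (12.7600, -15.5600, 201.8000°), ρ = 2.03
turn_left(143.5°): centre at ρ to the left, rotate +143.5° → (12.9987, -19.4084, 345.3000°)
turn_right(104.1°): centre at ρ to the right, rotate −104.1° → (14.2625, -22.3499, 241.2000°)
turn_left(95.0°): centre at ρ to the left, rotate +95.0° → (15.2222, -25.1852, 336.2000°)
go_straight(3.44): x += 3.44·cos θ, y += 3.44·sin θ → (18.3697, -26.5734, 336.2000°)
turn_left(30.3°): centre at ρ to the left, rotate +30.3° → (19.4187, -26.7330, 366.5000° ≡ 6.5000°)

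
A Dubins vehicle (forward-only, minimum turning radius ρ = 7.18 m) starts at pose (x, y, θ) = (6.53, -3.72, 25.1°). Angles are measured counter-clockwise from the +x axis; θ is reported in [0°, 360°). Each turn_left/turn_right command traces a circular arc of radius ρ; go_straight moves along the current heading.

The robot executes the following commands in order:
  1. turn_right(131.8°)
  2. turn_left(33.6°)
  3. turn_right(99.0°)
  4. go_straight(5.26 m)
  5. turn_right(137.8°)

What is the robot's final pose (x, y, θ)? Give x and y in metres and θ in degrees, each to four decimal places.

set_pose: (x, y, θ) = (6.5300, -3.7200, 25.1000°), ρ = 7.18
turn_right(131.8°): centre at ρ to the right, rotate −131.8° → (16.4529, -12.2852, -106.7000° ≡ 253.3000°)
turn_left(33.6°): centre at ρ to the left, rotate +33.6° → (16.4602, -16.4357, 286.9000°)
turn_right(99.0°): centre at ρ to the right, rotate −99.0° → (10.5771, -25.6348, 187.9000°)
go_straight(5.26): x += 5.26·cos θ, y += 5.26·sin θ → (5.3670, -26.3578, 187.9000°)
turn_right(137.8°): centre at ρ to the right, rotate −137.8° → (-1.1281, -14.6403, 50.1000°)

(-1.1281, -14.6403, 50.1000°)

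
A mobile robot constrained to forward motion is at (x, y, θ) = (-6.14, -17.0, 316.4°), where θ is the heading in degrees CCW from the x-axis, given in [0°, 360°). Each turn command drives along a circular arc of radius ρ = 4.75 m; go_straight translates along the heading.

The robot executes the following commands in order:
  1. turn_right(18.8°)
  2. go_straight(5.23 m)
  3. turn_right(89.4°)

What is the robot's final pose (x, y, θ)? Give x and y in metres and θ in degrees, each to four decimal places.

(-4.7480, -29.2609, 208.2000°)

set_pose: (x, y, θ) = (-6.1400, -17.0000, 316.4000°), ρ = 4.75
turn_right(18.8°): centre at ρ to the right, rotate −18.8° → (-5.2062, -18.2392, 297.6000°)
go_straight(5.23): x += 5.23·cos θ, y += 5.23·sin θ → (-2.7832, -22.8740, 297.6000°)
turn_right(89.4°): centre at ρ to the right, rotate −89.4° → (-4.7480, -29.2609, 208.2000°)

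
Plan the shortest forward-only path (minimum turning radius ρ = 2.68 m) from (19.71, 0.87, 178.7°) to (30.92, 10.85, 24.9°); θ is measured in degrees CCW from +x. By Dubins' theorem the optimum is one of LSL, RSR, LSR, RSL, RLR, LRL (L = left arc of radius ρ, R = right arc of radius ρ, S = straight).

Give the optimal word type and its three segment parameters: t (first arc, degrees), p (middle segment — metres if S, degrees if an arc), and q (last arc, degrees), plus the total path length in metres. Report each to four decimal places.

RSL: t = 157.1032°, p = 12.8993 m, q = 3.3032°, L = 20.4022 m

Let ψ = atan2(Δy, Δx) = atan2(9.98, 11.21) = 41.6779° be the start→goal bearing.
Normalize: d = |goal − start| / ρ = 15.008814/2.68 = 5.600304, α = (θ_start − ψ) mod 360° = 137.0221° = 2.391486 rad, β = (θ_goal − ψ) mod 360° = 343.2221° = 5.990355 rad.
Common terms: sin α = 0.681717, cos α = -0.731616, sin β = -0.288663, cos β = 0.957431, cos(α−β) = -0.897258, d² = 31.363402. Work in radians in the unit-radius frame; every candidate has L = ρ·(t + p + q).
LSL: p² = 2 + d² − 2cos(α−β) + 2d(sin α − sin β) = 46.026758; p = √p² = 6.784302; φ = atan2(cos β − cos α, d + sin α − sin β) = 0.251610 rad; t = (φ − α) mod 2π = 4.143309 rad, q = (β − φ) mod 2π = 5.738745 rad → L = 2.68·(4.143309 + 6.784302 + 5.738745) = 2.68·16.666357 = 44.665836 m
RSR: p² = 2 + d² − 2cos(α−β) + 2d(sin β − sin α) = 24.289080; p = √p² = 4.928395; φ = atan2(cos α − cos β, d − sin α + sin β) = -0.349808 rad; t = (α − φ) mod 2π = 2.741294 rad, q = (φ − β) mod 2π = 6.226207 rad → L = 2.68·(2.741294 + 4.928395 + 6.226207) = 2.68·13.895897 = 37.241004 m
LSR: p² = d² − 2 + 2cos(α−β) + 2d(sin α + sin β) = 31.971325; p = √p² = 5.654319; φ = atan2(−cos α − cos β, d + sin α + sin β) − atan2(−2, p) = 0.302318 rad; t = (φ − α) mod 2π = 4.194017 rad, q = (φ − β) mod 2π = 0.595148 rad → L = 2.68·(4.194017 + 5.654319 + 0.595148) = 2.68·10.443484 = 27.988538 m
RSL: p² = d² − 2 + 2cos(α−β) − 2d(sin α + sin β) = 23.166446; p = √p² = 4.813153; φ = atan2(cos α + cos β, d − sin α − sin β) − atan2(2, p) = -0.350482 rad; t = (α − φ) mod 2π = 2.741969 rad, q = (β − φ) mod 2π = 0.057652 rad → L = 2.68·(2.741969 + 4.813153 + 0.057652) = 2.68·7.612774 = 20.402235 m
RLR: c = (6 − d² + 2cos(α−β) + 2d(sin α − sin β))/8 = -2.036135, |c| > 1 → infeasible
LRL: c = (6 − d² + 2cos(α−β) − 2d(sin α − sin β))/8 = -4.753345, |c| > 1 → infeasible
Shortest: RSL with L = 20.402235 m ≈ 20.4022 m
Convert RSL to answer units (arcs ×180/π): t = 2.741969·180/π = 157.1032°, p = ρ·p = 2.68·4.813153 = 12.8993 m, q = 0.057652·180/π = 3.3032°, L = 20.4022 m.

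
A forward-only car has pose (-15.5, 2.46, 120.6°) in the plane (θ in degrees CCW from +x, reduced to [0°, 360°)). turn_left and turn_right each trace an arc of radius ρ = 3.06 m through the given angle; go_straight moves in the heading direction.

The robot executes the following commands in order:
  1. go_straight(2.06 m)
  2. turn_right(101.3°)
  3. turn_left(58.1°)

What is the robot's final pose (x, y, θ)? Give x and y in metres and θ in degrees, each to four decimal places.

set_pose: (x, y, θ) = (-15.5000, 2.4600, 120.6000°), ρ = 3.06
go_straight(2.06): x += 2.06·cos θ, y += 2.06·sin θ → (-16.5486, 4.2331, 120.6000°)
turn_right(101.3°): centre at ρ to the right, rotate −101.3° → (-14.9261, 8.6788, 19.3000°)
turn_left(58.1°): centre at ρ to the left, rotate +58.1° → (-12.9512, 10.8993, 77.4000°)

(-12.9512, 10.8993, 77.4000°)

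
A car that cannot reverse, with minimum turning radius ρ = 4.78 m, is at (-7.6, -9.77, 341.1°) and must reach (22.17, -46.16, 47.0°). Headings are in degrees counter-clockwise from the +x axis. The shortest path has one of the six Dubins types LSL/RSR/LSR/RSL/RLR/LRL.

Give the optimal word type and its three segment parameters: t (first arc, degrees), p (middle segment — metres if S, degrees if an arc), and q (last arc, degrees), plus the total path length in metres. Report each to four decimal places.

RSL: t = 40.7580°, p = 38.7440 m, q = 106.6580°, L = 51.0425 m

Let ψ = atan2(Δy, Δx) = atan2(-36.39, 29.77) = -50.7140° be the start→goal bearing.
Normalize: d = |goal − start| / ρ = 47.015795/4.78 = 9.835940, α = (θ_start − ψ) mod 360° = 31.8140° = 0.555259 rad, β = (θ_goal − ψ) mod 360° = 97.7140° = 1.705431 rad.
Common terms: sin α = 0.527164, cos α = 0.849764, sin β = 0.990950, cos β = -0.134229, cos(α−β) = 0.408330, d² = 96.745724. Work in radians in the unit-radius frame; every candidate has L = ρ·(t + p + q).
LSL: p² = 2 + d² − 2cos(α−β) + 2d(sin α − sin β) = 88.805509; p = √p² = 9.423667; φ = atan2(cos β − cos α, d + sin α − sin β) = -0.104608 rad; t = (φ − α) mod 2π = 5.623318 rad, q = (β − φ) mod 2π = 1.810039 rad → L = 4.78·(5.623318 + 9.423667 + 1.810039) = 4.78·16.857025 = 80.576578 m
RSR: p² = 2 + d² − 2cos(α−β) + 2d(sin β − sin α) = 107.052618; p = √p² = 10.346623; φ = atan2(cos α − cos β, d − sin α + sin β) = 0.095247 rad; t = (α − φ) mod 2π = 0.460013 rad, q = (φ − β) mod 2π = 4.673001 rad → L = 4.78·(0.460013 + 10.346623 + 4.673001) = 4.78·15.479637 = 73.992664 m
LSR: p² = d² − 2 + 2cos(α−β) + 2d(sin α + sin β) = 125.426546; p = √p² = 11.199399; φ = atan2(−cos α − cos β, d + sin α + sin β) − atan2(−2, p) = 0.113781 rad; t = (φ − α) mod 2π = 5.841707 rad, q = (φ − β) mod 2π = 4.691535 rad → L = 4.78·(5.841707 + 11.199399 + 4.691535) = 4.78·21.732641 = 103.882026 m
RSL: p² = d² − 2 + 2cos(α−β) − 2d(sin α + sin β) = 65.698224; p = √p² = 8.105444; φ = atan2(cos α + cos β, d − sin α − sin β) − atan2(2, p) = -0.156102 rad; t = (α − φ) mod 2π = 0.711362 rad, q = (β − φ) mod 2π = 1.861534 rad → L = 4.78·(0.711362 + 8.105444 + 1.861534) = 4.78·10.678340 = 51.042464 m
RLR: c = (6 − d² + 2cos(α−β) + 2d(sin α − sin β))/8 = -12.381577, |c| > 1 → infeasible
LRL: c = (6 − d² + 2cos(α−β) − 2d(sin α − sin β))/8 = -10.100689, |c| > 1 → infeasible
Shortest: RSL with L = 51.042464 m ≈ 51.0425 m
Convert RSL to answer units (arcs ×180/π): t = 0.711362·180/π = 40.7580°, p = ρ·p = 4.78·8.105444 = 38.7440 m, q = 1.861534·180/π = 106.6580°, L = 51.0425 m.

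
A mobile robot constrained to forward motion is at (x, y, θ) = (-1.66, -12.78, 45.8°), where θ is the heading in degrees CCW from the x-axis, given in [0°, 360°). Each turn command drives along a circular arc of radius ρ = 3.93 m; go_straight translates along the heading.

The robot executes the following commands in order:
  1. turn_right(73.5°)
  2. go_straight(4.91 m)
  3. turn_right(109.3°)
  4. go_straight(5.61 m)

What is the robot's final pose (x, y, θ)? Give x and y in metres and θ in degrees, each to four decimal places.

(4.0821, -24.5025, 223.0000°)

set_pose: (x, y, θ) = (-1.6600, -12.7800, 45.8000°), ρ = 3.93
turn_right(73.5°): centre at ρ to the right, rotate −73.5° → (2.9843, -12.0403, -27.7000° ≡ 332.3000°)
go_straight(4.91): x += 4.91·cos θ, y += 4.91·sin θ → (7.3316, -14.3226, 332.3000°)
turn_right(109.3°): centre at ρ to the right, rotate −109.3° → (8.1850, -20.6765, 223.0000°)
go_straight(5.61): x += 5.61·cos θ, y += 5.61·sin θ → (4.0821, -24.5025, 223.0000°)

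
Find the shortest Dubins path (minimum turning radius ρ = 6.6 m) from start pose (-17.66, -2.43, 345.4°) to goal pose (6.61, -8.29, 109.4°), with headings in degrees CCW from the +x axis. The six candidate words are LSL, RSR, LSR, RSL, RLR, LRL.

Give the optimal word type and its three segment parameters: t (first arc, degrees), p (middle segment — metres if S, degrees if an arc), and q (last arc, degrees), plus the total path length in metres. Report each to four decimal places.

RSL: t = 32.0958°, p = 14.7294 m, q = 156.0958°, L = 36.4075 m

Let ψ = atan2(Δy, Δx) = atan2(-5.86, 24.27) = -13.5743° be the start→goal bearing.
Normalize: d = |goal − start| / ρ = 24.967429/6.6 = 3.782944, α = (θ_start − ψ) mod 360° = 358.9743° = 6.265283 rad, β = (θ_goal − ψ) mod 360° = 122.9743° = 2.146306 rad.
Common terms: sin α = -0.017901, cos α = 0.999840, sin β = 0.838915, cos β = -0.544263, cos(α−β) = -0.559193, d² = 14.310663. Work in radians in the unit-radius frame; every candidate has L = ρ·(t + p + q).
LSL: p² = 2 + d² − 2cos(α−β) + 2d(sin α − sin β) = 10.946474; p = √p² = 3.308546; φ = atan2(cos β − cos α, d + sin α − sin β) = -0.485557 rad; t = (φ − α) mod 2π = 5.815530 rad, q = (β − φ) mod 2π = 2.631863 rad → L = 6.6·(5.815530 + 3.308546 + 2.631863) = 6.6·11.755939 = 77.589199 m
RSR: p² = 2 + d² − 2cos(α−β) + 2d(sin β − sin α) = 23.911624; p = √p² = 4.889951; φ = atan2(cos α − cos β, d − sin α + sin β) = 0.321269 rad; t = (α − φ) mod 2π = 5.944015 rad, q = (φ − β) mod 2π = 4.458148 rad → L = 6.6·(5.944015 + 4.889951 + 4.458148) = 6.6·15.292114 = 100.927950 m
LSR: p² = d² − 2 + 2cos(α−β) + 2d(sin α + sin β) = 17.403975; p = √p² = 4.171807; φ = atan2(−cos α − cos β, d + sin α + sin β) − atan2(−2, p) = 0.348407 rad; t = (φ − α) mod 2π = 0.366309 rad, q = (φ − β) mod 2π = 4.485286 rad → L = 6.6·(0.366309 + 4.171807 + 4.485286) = 6.6·9.023402 = 59.554455 m
RSL: p² = d² − 2 + 2cos(α−β) − 2d(sin α + sin β) = 4.980580; p = √p² = 2.231721; φ = atan2(cos α + cos β, d − sin α − sin β) − atan2(2, p) = -0.578080 rad; t = (α − φ) mod 2π = 0.560178 rad, q = (β − φ) mod 2π = 2.724386 rad → L = 6.6·(0.560178 + 2.231721 + 2.724386) = 6.6·5.516285 = 36.407478 m
RLR: c = (6 − d² + 2cos(α−β) + 2d(sin α − sin β))/8 = -1.988953, |c| > 1 → infeasible
LRL: c = (6 − d² + 2cos(α−β) − 2d(sin α − sin β))/8 = -0.368309; p = 2π − arccos c = 4.335199 rad; φ = atan2(cos β − cos α, d + sin α − sin β) = -0.485557 rad; t = (φ − α + p/2) mod 2π = 1.699945 rad, q = (β − α − t + p) mod 2π = 4.799463 rad → L = 6.6·(1.699945 + 4.335199 + 4.799463) = 6.6·10.834607 = 71.508404 m
Shortest: RSL with L = 36.407478 m ≈ 36.4075 m
Convert RSL to answer units (arcs ×180/π): t = 0.560178·180/π = 32.0958°, p = ρ·p = 6.6·2.231721 = 14.7294 m, q = 2.724386·180/π = 156.0958°, L = 36.4075 m.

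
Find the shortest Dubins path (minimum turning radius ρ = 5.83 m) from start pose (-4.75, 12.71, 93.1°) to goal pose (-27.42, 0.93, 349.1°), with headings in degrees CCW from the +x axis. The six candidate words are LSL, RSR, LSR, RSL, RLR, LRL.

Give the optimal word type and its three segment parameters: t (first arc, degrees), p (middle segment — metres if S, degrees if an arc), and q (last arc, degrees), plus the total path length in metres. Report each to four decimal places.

LSL: t = 106.9282°, p = 16.7597 m, q = 149.0718°, L = 42.8084 m

Let ψ = atan2(Δy, Δx) = atan2(-11.78, -22.67) = -152.5423° be the start→goal bearing.
Normalize: d = |goal − start| / ρ = 25.547941/5.83 = 4.382151, α = (θ_start − ψ) mod 360° = 245.6423° = 4.287267 rad, β = (θ_goal − ψ) mod 360° = 141.6423° = 2.472124 rad.
Common terms: sin α = -0.910988, cos α = -0.412432, sin β = 0.620569, cos β = -0.784152, cos(α−β) = -0.241922, d² = 19.203249. Work in radians in the unit-radius frame; every candidate has L = ρ·(t + p + q).
LSL: p² = 2 + d² − 2cos(α−β) + 2d(sin α − sin β) = 8.264059; p = √p² = 2.874728; φ = atan2(cos β − cos α, d + sin α − sin β) = -0.129669 rad; t = (φ − α) mod 2π = 1.866250 rad, q = (β − φ) mod 2π = 2.601793 rad → L = 5.83·(1.866250 + 2.874728 + 2.601793) = 5.83·7.342771 = 42.808352 m
RSR: p² = 2 + d² − 2cos(α−β) + 2d(sin β − sin α) = 35.110126; p = √p² = 5.925380; φ = atan2(cos α − cos β, d − sin α + sin β) = 0.062775 rad; t = (α − φ) mod 2π = 4.224492 rad, q = (φ − β) mod 2π = 3.873836 rad → L = 5.83·(4.224492 + 5.925380 + 3.873836) = 5.83·14.023708 = 81.758215 m
LSR: p² = d² − 2 + 2cos(α−β) + 2d(sin α + sin β) = 14.174085; p = √p² = 3.764849; φ = atan2(−cos α − cos β, d + sin α + sin β) − atan2(−2, p) = 0.772824 rad; t = (φ − α) mod 2π = 2.768743 rad, q = (φ − β) mod 2π = 4.583886 rad → L = 5.83·(2.768743 + 3.764849 + 4.583886) = 5.83·11.117477 = 64.814892 m
RSL: p² = d² − 2 + 2cos(α−β) − 2d(sin α + sin β) = 19.264725; p = √p² = 4.389160; φ = atan2(cos α + cos β, d − sin α − sin β) − atan2(2, p) = -0.678257 rad; t = (α − φ) mod 2π = 4.965523 rad, q = (β − φ) mod 2π = 3.150381 rad → L = 5.83·(4.965523 + 4.389160 + 3.150381) = 5.83·12.505064 = 72.904524 m
RLR: c = (6 − d² + 2cos(α−β) + 2d(sin α − sin β))/8 = -3.388766, |c| > 1 → infeasible
LRL: c = (6 − d² + 2cos(α−β) − 2d(sin α − sin β))/8 = -0.033007; p = 2π − arccos c = 4.679376 rad; φ = atan2(cos β − cos α, d + sin α − sin β) = -0.129669 rad; t = (φ − α + p/2) mod 2π = 4.205937 rad, q = (β − α − t + p) mod 2π = 4.941481 rad → L = 5.83·(4.205937 + 4.679376 + 4.941481) = 5.83·13.826794 = 80.610209 m
Shortest: LSL with L = 42.808352 m ≈ 42.8084 m
Convert LSL to answer units (arcs ×180/π): t = 1.866250·180/π = 106.9282°, p = ρ·p = 5.83·2.874728 = 16.7597 m, q = 2.601793·180/π = 149.0718°, L = 42.8084 m.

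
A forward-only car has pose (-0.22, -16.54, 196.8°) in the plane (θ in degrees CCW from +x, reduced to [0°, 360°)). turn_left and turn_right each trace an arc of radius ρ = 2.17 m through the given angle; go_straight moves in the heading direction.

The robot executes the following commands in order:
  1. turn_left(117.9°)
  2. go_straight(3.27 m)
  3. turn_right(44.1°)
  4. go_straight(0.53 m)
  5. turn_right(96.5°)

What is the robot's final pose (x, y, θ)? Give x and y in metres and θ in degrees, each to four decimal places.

set_pose: (x, y, θ) = (-0.2200, -16.5400, 196.8000°), ρ = 2.17
turn_left(117.9°): centre at ρ to the left, rotate +117.9° → (-1.1352, -20.1437, 314.7000°)
go_straight(3.27): x += 3.27·cos θ, y += 3.27·sin θ → (1.1649, -22.4681, 314.7000°)
turn_right(44.1°): centre at ρ to the right, rotate −44.1° → (1.7923, -23.9717, 270.6000°)
go_straight(0.53): x += 0.53·cos θ, y += 0.53·sin θ → (1.7979, -24.5017, 270.6000°)
turn_right(96.5°): centre at ρ to the right, rotate −96.5° → (-0.5951, -26.6829, 174.1000°)

(-0.5951, -26.6829, 174.1000°)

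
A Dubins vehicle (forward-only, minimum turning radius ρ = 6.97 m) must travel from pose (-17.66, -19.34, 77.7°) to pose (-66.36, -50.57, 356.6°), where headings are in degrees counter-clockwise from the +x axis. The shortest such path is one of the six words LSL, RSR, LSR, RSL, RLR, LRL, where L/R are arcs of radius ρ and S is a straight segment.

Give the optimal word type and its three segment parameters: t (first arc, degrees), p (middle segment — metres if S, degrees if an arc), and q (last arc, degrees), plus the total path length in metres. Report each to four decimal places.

LSL: t = 134.1404°, p = 48.8235 m, q = 144.7596°, L = 82.7516 m

Let ψ = atan2(Δy, Δx) = atan2(-31.23, -48.70) = -147.3290° be the start→goal bearing.
Normalize: d = |goal − start| / ρ = 57.853288/6.97 = 8.300328, α = (θ_start − ψ) mod 360° = 225.0290° = 3.927498 rad, β = (θ_goal − ψ) mod 360° = 143.9290° = 2.512036 rad.
Common terms: sin α = -0.707465, cos α = -0.706748, sin β = 0.588787, cos β = -0.808288, cos(α−β) = 0.154710, d² = 68.895449. Work in radians in the unit-radius frame; every candidate has L = ρ·(t + p + q).
LSL: p² = 2 + d² − 2cos(α−β) + 2d(sin α − sin β) = 49.067396; p = √p² = 7.004812; φ = atan2(cos β − cos α, d + sin α − sin β) = -0.014496 rad; t = (φ − α) mod 2π = 2.341191 rad, q = (β − φ) mod 2π = 2.526532 rad → L = 6.97·(2.341191 + 7.004812 + 2.526532) = 6.97·11.872536 = 82.751574 m
RSR: p² = 2 + d² − 2cos(α−β) + 2d(sin β − sin α) = 92.104659; p = √p² = 9.597117; φ = atan2(cos α − cos β, d − sin α + sin β) = 0.010580 rad; t = (α − φ) mod 2π = 3.916917 rad, q = (φ − β) mod 2π = 3.781730 rad → L = 6.97·(3.916917 + 9.597117 + 3.781730) = 6.97·17.295765 = 120.551479 m
LSR: p² = d² − 2 + 2cos(α−β) + 2d(sin α + sin β) = 65.234732; p = √p² = 8.076802; φ = atan2(−cos α − cos β, d + sin α + sin β) − atan2(−2, p) = 0.425841 rad; t = (φ − α) mod 2π = 2.781529 rad, q = (φ − β) mod 2π = 4.196991 rad → L = 6.97·(2.781529 + 8.076802 + 4.196991) = 6.97·15.055321 = 104.935589 m
RSL: p² = d² − 2 + 2cos(α−β) − 2d(sin α + sin β) = 69.175007; p = √p² = 8.317151; φ = atan2(cos α + cos β, d − sin α − sin β) − atan2(2, p) = -0.414035 rad; t = (α − φ) mod 2π = 4.341533 rad, q = (β − φ) mod 2π = 2.926071 rad → L = 6.97·(4.341533 + 8.317151 + 2.926071) = 6.97·15.584755 = 108.625742 m
RLR: c = (6 − d² + 2cos(α−β) + 2d(sin α − sin β))/8 = -10.513082, |c| > 1 → infeasible
LRL: c = (6 − d² + 2cos(α−β) − 2d(sin α − sin β))/8 = -5.133425, |c| > 1 → infeasible
Shortest: LSL with L = 82.751574 m ≈ 82.7516 m
Convert LSL to answer units (arcs ×180/π): t = 2.341191·180/π = 134.1404°, p = ρ·p = 6.97·7.004812 = 48.8235 m, q = 2.526532·180/π = 144.7596°, L = 82.7516 m.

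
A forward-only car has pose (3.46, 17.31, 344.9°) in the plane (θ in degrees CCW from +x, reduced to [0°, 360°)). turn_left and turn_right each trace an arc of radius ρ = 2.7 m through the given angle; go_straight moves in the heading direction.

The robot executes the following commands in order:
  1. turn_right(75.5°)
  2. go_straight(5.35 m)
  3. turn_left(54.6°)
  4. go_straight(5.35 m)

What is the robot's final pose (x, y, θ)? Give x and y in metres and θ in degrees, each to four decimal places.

(10.8415, 3.9680, 324.0000°)

set_pose: (x, y, θ) = (3.4600, 17.3100, 344.9000°), ρ = 2.7
turn_right(75.5°): centre at ρ to the right, rotate −75.5° → (5.4565, 14.6750, 269.4000°)
go_straight(5.35): x += 5.35·cos θ, y += 5.35·sin θ → (5.4005, 9.3252, 269.4000°)
turn_left(54.6°): centre at ρ to the left, rotate +54.6° → (6.5133, 7.1126, 324.0000°)
go_straight(5.35): x += 5.35·cos θ, y += 5.35·sin θ → (10.8415, 3.9680, 324.0000°)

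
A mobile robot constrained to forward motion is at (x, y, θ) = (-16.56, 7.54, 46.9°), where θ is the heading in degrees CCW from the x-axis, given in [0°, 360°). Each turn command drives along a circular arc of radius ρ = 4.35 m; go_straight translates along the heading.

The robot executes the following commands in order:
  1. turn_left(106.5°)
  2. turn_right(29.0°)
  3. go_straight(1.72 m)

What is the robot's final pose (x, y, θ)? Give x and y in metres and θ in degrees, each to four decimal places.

(-20.4017, 17.2530, 124.4000°)

set_pose: (x, y, θ) = (-16.5600, 7.5400, 46.9000°), ρ = 4.35
turn_left(106.5°): centre at ρ to the left, rotate +106.5° → (-17.7885, 14.4018, 153.4000°)
turn_right(29.0°): centre at ρ to the right, rotate −29.0° → (-19.4299, 15.8338, 124.4000°)
go_straight(1.72): x += 1.72·cos θ, y += 1.72·sin θ → (-20.4017, 17.2530, 124.4000°)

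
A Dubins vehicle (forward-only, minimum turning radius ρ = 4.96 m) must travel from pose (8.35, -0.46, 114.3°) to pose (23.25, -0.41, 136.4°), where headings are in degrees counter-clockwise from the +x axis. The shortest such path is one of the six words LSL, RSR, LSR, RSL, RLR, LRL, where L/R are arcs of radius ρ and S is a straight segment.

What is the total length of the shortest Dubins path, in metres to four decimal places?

43.1439 m

Let ψ = atan2(Δy, Δx) = atan2(0.05, 14.90) = 0.1923° be the start→goal bearing.
Normalize: d = |goal − start| / ρ = 14.900084/4.96 = 3.004049, α = (θ_start − ψ) mod 360° = 114.1077° = 1.991556 rad, β = (θ_goal − ψ) mod 360° = 136.2077° = 2.377273 rad.
Common terms: sin α = 0.912779, cos α = -0.408454, sin β = 0.692046, cos β = -0.721854, cos(α−β) = 0.926529, d² = 9.024311. Work in radians in the unit-radius frame; every candidate has L = ρ·(t + p + q).
LSL: p² = 2 + d² − 2cos(α−β) + 2d(sin α − sin β) = 10.497442; p = √p² = 3.239976; φ = atan2(cos β − cos α, d + sin α − sin β) = -0.096881 rad; t = (φ − α) mod 2π = 4.194749 rad, q = (β − φ) mod 2π = 2.474154 rad → L = 4.96·(4.194749 + 3.239976 + 2.474154) = 4.96·9.908879 = 49.148038 m
RSR: p² = 2 + d² − 2cos(α−β) + 2d(sin β − sin α) = 7.845067; p = √p² = 2.800905; φ = atan2(cos α − cos β, d − sin α + sin β) = 0.112127 rad; t = (α − φ) mod 2π = 1.879428 rad, q = (φ − β) mod 2π = 4.018039 rad → L = 4.96·(1.879428 + 2.800905 + 4.018039) = 4.96·8.698372 = 43.143926 m
LSR: p² = d² − 2 + 2cos(α−β) + 2d(sin α + sin β) = 18.519314; p = √p² = 4.303407; φ = atan2(−cos α − cos β, d + sin α + sin β) − atan2(−2, p) = 0.675550 rad; t = (φ − α) mod 2π = 4.967179 rad, q = (φ − β) mod 2π = 4.581462 rad → L = 4.96·(4.967179 + 4.303407 + 4.581462) = 4.96·13.852048 = 68.706159 m
RSL: p² = d² − 2 + 2cos(α−β) − 2d(sin α + sin β) = -0.764577 < 0 → infeasible
RLR: c = (6 − d² + 2cos(α−β) + 2d(sin α − sin β))/8 = 0.019367; p = 2π − arccos c = 4.731757 rad; φ = atan2(cos α − cos β, d − sin α + sin β) = 0.112127 rad; t = (α − φ + p/2) mod 2π = 4.245307 rad, q = (α − β − t + p) mod 2π = 0.100732 rad → L = 4.96·(4.245307 + 4.731757 + 0.100732) = 4.96·9.077796 = 45.025868 m
LRL: c = (6 − d² + 2cos(α−β) − 2d(sin α − sin β))/8 = -0.312180; p = 2π − arccos c = 4.394902 rad; φ = atan2(cos β − cos α, d + sin α − sin β) = -0.096881 rad; t = (φ − α + p/2) mod 2π = 0.109015 rad, q = (β − α − t + p) mod 2π = 4.671605 rad → L = 4.96·(0.109015 + 4.394902 + 4.671605) = 4.96·9.175522 = 45.510587 m
Shortest: RSR with L = 43.143926 m ≈ 43.1439 m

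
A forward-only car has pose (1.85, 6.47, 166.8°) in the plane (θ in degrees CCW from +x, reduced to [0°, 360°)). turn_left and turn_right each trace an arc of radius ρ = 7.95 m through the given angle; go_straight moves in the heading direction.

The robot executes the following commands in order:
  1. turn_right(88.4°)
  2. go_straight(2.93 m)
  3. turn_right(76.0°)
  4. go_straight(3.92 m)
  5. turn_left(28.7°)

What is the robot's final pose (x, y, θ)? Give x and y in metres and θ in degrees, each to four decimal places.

(11.6117, 26.3230, 31.1000°)

set_pose: (x, y, θ) = (1.8500, 6.4700, 166.8000°), ρ = 7.95
turn_right(88.4°): centre at ρ to the right, rotate −88.4° → (-4.1222, 15.8085, 78.4000°)
go_straight(2.93): x += 2.93·cos θ, y += 2.93·sin θ → (-3.5331, 18.6787, 78.4000°)
turn_right(76.0°): centre at ρ to the right, rotate −76.0° → (3.9216, 25.0231, 2.4000°)
go_straight(3.92): x += 3.92·cos θ, y += 3.92·sin θ → (7.8382, 25.1873, 2.4000°)
turn_left(28.7°): centre at ρ to the left, rotate +28.7° → (11.6117, 26.3230, 31.1000°)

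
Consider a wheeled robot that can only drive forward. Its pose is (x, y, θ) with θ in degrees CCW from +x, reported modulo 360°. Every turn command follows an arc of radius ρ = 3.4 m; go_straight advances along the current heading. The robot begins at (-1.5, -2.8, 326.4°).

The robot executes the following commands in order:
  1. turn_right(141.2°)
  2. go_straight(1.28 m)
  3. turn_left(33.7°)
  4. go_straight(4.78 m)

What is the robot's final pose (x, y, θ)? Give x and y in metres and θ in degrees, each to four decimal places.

set_pose: (x, y, θ) = (-1.5000, -2.8000, 326.4000°), ρ = 3.4
turn_right(141.2°): centre at ρ to the right, rotate −141.2° → (-3.0734, -9.0179, 185.2000°)
go_straight(1.28): x += 1.28·cos θ, y += 1.28·sin θ → (-4.3481, -9.1339, 185.2000°)
turn_left(33.7°): centre at ρ to the left, rotate +33.7° → (-6.1750, -9.8739, 218.9000°)
go_straight(4.78): x += 4.78·cos θ, y += 4.78·sin θ → (-9.8950, -12.8756, 218.9000°)

(-9.8950, -12.8756, 218.9000°)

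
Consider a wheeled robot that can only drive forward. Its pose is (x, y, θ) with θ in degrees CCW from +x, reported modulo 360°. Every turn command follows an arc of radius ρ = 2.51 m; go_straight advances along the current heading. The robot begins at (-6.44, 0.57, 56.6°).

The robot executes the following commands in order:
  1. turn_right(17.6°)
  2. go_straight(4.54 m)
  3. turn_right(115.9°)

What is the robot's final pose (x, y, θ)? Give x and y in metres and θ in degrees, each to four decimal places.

set_pose: (x, y, θ) = (-6.4400, 0.5700, 56.6000°), ρ = 2.51
turn_right(17.6°): centre at ρ to the right, rotate −17.6° → (-5.9241, 1.1389, 39.0000°)
go_straight(4.54): x += 4.54·cos θ, y += 4.54·sin θ → (-2.3959, 3.9960, 39.0000°)
turn_right(115.9°): centre at ρ to the right, rotate −115.9° → (1.6284, 2.6143, -76.9000° ≡ 283.1000°)

(1.6284, 2.6143, 283.1000°)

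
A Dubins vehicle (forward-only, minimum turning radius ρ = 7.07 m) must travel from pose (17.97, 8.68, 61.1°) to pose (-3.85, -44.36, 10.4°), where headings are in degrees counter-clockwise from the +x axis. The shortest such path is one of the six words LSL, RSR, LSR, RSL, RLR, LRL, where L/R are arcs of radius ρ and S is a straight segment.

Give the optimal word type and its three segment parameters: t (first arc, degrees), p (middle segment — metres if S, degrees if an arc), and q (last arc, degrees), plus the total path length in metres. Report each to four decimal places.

Let ψ = atan2(Δy, Δx) = atan2(-53.04, -21.82) = -112.3617° be the start→goal bearing.
Normalize: d = |goal − start| / ρ = 57.352890/7.07 = 8.112149, α = (θ_start − ψ) mod 360° = 173.4617° = 3.027477 rad, β = (θ_goal − ψ) mod 360° = 122.7617° = 2.142595 rad.
Common terms: sin α = 0.113868, cos α = -0.993496, sin β = 0.840929, cos β = -0.541146, cos(α−β) = 0.633381, d² = 65.806954. Work in radians in the unit-radius frame; every candidate has L = ρ·(t + p + q).
LSL: p² = 2 + d² − 2cos(α−β) + 2d(sin α − sin β) = 54.744141; p = √p² = 7.398928; φ = atan2(cos β − cos α, d + sin α − sin β) = 0.061175 rad; t = (φ − α) mod 2π = 3.316884 rad, q = (β − φ) mod 2π = 2.081420 rad → L = 7.07·(3.316884 + 7.398928 + 2.081420) = 7.07·12.797232 = 90.476428 m
RSR: p² = 2 + d² − 2cos(α−β) + 2d(sin β − sin α) = 78.336243; p = √p² = 8.850776; φ = atan2(cos α − cos β, d − sin α + sin β) = -0.051131 rad; t = (α − φ) mod 2π = 3.078608 rad, q = (φ − β) mod 2π = 4.089459 rad → L = 7.07·(3.078608 + 8.850776 + 4.089459) = 7.07·16.018844 = 113.253225 m
LSR: p² = d² − 2 + 2cos(α−β) + 2d(sin α + sin β) = 80.564625; p = √p² = 8.975780; φ = atan2(−cos α − cos β, d + sin α + sin β) − atan2(−2, p) = 0.386908 rad; t = (φ − α) mod 2π = 3.642616 rad, q = (φ − β) mod 2π = 4.527498 rad → L = 7.07·(3.642616 + 8.975780 + 4.527498) = 7.07·17.145894 = 121.221472 m
RSL: p² = d² − 2 + 2cos(α−β) − 2d(sin α + sin β) = 49.582806; p = √p² = 7.041506; φ = atan2(cos α + cos β, d − sin α − sin β) − atan2(2, p) = -0.487959 rad; t = (α − φ) mod 2π = 3.515436 rad, q = (β − φ) mod 2π = 2.630554 rad → L = 7.07·(3.515436 + 7.041506 + 2.630554) = 7.07·13.187495 = 93.235593 m
RLR: c = (6 − d² + 2cos(α−β) + 2d(sin α − sin β))/8 = -8.792030, |c| > 1 → infeasible
LRL: c = (6 − d² + 2cos(α−β) − 2d(sin α − sin β))/8 = -5.843018, |c| > 1 → infeasible
Shortest: LSL with L = 90.476428 m ≈ 90.4764 m
Convert LSL to answer units (arcs ×180/π): t = 3.316884·180/π = 190.0434°, p = ρ·p = 7.07·7.398928 = 52.3104 m, q = 2.081420·180/π = 119.2566°, L = 90.4764 m.

LSL: t = 190.0434°, p = 52.3104 m, q = 119.2566°, L = 90.4764 m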